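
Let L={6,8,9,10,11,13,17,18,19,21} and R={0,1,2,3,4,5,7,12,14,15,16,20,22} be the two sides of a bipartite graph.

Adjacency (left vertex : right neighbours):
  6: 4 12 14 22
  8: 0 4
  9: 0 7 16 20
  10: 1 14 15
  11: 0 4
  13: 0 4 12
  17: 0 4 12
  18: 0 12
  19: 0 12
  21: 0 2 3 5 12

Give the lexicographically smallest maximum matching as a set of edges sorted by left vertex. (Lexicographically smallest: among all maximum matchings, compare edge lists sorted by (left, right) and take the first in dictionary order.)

|M| = 7 (so the lex-smallest maximum matching has 7 edges)
process left vertices in ascending order; for each, take the smallest-labelled available neighbour that still permits 7 edges overall, or leave it unmatched if none does
lex-smallest matching: {6-14, 8-0, 9-7, 10-1, 11-4, 13-12, 21-2}

Lex-smallest maximum matching: {(6,14), (8,0), (9,7), (10,1), (11,4), (13,12), (21,2)}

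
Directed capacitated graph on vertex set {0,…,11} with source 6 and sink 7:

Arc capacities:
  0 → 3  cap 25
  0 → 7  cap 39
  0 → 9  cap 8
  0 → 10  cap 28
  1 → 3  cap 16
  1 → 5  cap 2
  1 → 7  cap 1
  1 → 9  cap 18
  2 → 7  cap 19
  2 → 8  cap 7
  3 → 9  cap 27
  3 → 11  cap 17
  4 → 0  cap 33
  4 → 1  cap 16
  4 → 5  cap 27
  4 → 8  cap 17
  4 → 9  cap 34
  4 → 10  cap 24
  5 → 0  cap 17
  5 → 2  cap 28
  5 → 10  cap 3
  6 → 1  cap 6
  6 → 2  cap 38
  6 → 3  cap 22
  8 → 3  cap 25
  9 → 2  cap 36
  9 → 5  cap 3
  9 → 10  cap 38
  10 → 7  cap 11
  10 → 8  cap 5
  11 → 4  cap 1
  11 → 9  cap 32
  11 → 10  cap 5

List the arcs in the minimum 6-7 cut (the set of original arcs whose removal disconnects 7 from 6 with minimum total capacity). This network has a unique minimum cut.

Min-cut arcs: {(1,5), (1,7), (2,7), (9,5), (10,7), (11,4)} (total capacity 37)

augment #1: 6→1→7 push 1
augment #2: 6→2→7 push 19
augment #3: 6→1→5→0→7 push 2
augment #4: 6→1→9→10→7 push 3
augment #5: 6→3→9→10→7 push 8
augment #6: 6→3→9→5→0→7 push 3
augment #7: 6→3→11→4→0→7 push 1
max flow = 37; residual-reachable set from 6 gives S-side
cut edges (S→T): {(1,5), (1,7), (2,7), (9,5), (10,7), (11,4)} total cap 37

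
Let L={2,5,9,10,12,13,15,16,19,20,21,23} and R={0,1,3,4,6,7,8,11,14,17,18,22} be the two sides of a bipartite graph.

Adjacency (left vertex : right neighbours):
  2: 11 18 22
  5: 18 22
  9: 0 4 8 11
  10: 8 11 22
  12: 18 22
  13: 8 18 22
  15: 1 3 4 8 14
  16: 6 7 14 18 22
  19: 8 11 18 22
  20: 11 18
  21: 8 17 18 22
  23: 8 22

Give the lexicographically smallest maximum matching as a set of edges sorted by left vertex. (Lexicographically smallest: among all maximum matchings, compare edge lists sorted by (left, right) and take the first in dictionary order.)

Lex-smallest maximum matching: {(2,11), (5,18), (9,0), (10,8), (12,22), (15,1), (16,6), (21,17)}

|M| = 8 (so the lex-smallest maximum matching has 8 edges)
process left vertices in ascending order; for each, take the smallest-labelled available neighbour that still permits 8 edges overall, or leave it unmatched if none does
lex-smallest matching: {2-11, 5-18, 9-0, 10-8, 12-22, 15-1, 16-6, 21-17}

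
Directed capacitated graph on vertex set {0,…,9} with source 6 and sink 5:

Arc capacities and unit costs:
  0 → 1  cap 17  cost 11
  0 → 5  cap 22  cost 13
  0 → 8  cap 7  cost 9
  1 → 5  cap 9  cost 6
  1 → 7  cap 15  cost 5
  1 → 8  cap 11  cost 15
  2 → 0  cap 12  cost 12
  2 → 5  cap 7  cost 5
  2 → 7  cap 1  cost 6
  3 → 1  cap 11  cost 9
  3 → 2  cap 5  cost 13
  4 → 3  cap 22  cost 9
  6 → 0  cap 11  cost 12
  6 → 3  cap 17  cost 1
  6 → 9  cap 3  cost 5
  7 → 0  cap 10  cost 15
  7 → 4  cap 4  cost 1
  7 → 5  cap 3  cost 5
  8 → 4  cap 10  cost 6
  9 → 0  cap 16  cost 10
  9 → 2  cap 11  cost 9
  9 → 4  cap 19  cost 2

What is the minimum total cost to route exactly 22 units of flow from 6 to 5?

shortest-cost path #1: 6→3→1→5 push 9 @ unit cost 16 (adds 144)
shortest-cost path #2: 6→9→2→5 push 3 @ unit cost 19 (adds 57)
shortest-cost path #3: 6→3→2→5 push 4 @ unit cost 19 (adds 76)
shortest-cost path #4: 6→3→1→7→5 push 2 @ unit cost 20 (adds 40)
shortest-cost path #5: 6→0→5 push 4 @ unit cost 25 (adds 100)
total cost = 417

Minimum cost for 22 units: 417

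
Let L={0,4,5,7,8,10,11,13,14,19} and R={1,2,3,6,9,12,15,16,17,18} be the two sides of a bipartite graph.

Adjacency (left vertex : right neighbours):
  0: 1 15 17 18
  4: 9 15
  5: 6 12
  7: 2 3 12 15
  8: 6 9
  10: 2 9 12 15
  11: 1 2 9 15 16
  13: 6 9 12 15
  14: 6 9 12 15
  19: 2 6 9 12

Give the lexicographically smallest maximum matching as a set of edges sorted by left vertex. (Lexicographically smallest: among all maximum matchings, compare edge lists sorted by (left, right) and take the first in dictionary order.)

|M| = 8 (so the lex-smallest maximum matching has 8 edges)
process left vertices in ascending order; for each, take the smallest-labelled available neighbour that still permits 8 edges overall, or leave it unmatched if none does
lex-smallest matching: {0-1, 4-9, 5-6, 7-3, 10-2, 11-16, 13-12, 14-15}

Lex-smallest maximum matching: {(0,1), (4,9), (5,6), (7,3), (10,2), (11,16), (13,12), (14,15)}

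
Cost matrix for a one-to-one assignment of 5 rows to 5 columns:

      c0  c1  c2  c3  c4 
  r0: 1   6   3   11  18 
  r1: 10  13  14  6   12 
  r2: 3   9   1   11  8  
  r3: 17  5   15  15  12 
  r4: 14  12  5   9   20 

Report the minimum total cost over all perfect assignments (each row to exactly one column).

Minimum assignment cost: 25

optimal assignment: row0→col0 (cost 1), row1→col3 (cost 6), row2→col4 (cost 8), row3→col1 (cost 5), row4→col2 (cost 5)
total = 1 + 6 + 8 + 5 + 5 = 25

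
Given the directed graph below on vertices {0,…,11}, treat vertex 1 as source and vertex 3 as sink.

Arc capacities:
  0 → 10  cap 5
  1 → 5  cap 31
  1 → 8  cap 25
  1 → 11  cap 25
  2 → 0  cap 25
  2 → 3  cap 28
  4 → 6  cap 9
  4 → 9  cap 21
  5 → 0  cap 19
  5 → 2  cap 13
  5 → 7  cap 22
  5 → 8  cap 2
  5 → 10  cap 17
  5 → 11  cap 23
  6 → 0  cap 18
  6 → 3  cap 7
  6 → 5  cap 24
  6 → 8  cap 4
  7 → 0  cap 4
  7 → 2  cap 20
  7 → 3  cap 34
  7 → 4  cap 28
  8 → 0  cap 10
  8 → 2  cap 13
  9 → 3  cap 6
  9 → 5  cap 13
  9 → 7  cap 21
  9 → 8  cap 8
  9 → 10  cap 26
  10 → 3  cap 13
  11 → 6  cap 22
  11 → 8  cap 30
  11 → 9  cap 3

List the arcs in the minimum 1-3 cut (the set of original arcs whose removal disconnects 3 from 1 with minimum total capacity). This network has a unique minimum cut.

augment #1: 1→5→2→3 push 13
augment #2: 1→5→7→3 push 18
augment #3: 1→8→2→3 push 13
augment #4: 1→11→6→3 push 7
augment #5: 1→11→9→3 push 3
augment #6: 1→8→0→10→3 push 5
augment #7: 1→11→6→5→7→3 push 4
augment #8: 1→11→6→5→10→3 push 8
max flow = 71; residual-reachable set from 1 gives S-side
cut edges (S→T): {(5,2), (5,7), (6,3), (8,2), (10,3), (11,9)} total cap 71

Min-cut arcs: {(5,2), (5,7), (6,3), (8,2), (10,3), (11,9)} (total capacity 71)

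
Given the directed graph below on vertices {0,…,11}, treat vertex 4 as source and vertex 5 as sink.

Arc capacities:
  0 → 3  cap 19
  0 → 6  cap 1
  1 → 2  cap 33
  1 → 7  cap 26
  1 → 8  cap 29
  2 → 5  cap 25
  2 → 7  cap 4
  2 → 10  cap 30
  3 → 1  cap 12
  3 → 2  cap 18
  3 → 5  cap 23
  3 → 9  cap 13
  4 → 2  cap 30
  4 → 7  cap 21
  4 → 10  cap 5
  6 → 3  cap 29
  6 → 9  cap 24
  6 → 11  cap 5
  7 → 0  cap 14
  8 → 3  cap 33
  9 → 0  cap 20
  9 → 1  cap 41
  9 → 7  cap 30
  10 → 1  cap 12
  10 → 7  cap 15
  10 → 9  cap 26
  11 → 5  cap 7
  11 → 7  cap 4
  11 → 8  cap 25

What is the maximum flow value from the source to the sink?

augment #1: 4→2→5 bottleneck 25, total now 25
augment #2: 4→7→0→3→5 bottleneck 14, total now 39
augment #3: 4→10→1→8→3→5 bottleneck 5, total now 44
augment #4: 4→2→10→1→8→3→5 bottleneck 4, total now 48
augment #5: 4→2→10→9→0→6→11→5 bottleneck 1, total now 49

Maximum flow value: 49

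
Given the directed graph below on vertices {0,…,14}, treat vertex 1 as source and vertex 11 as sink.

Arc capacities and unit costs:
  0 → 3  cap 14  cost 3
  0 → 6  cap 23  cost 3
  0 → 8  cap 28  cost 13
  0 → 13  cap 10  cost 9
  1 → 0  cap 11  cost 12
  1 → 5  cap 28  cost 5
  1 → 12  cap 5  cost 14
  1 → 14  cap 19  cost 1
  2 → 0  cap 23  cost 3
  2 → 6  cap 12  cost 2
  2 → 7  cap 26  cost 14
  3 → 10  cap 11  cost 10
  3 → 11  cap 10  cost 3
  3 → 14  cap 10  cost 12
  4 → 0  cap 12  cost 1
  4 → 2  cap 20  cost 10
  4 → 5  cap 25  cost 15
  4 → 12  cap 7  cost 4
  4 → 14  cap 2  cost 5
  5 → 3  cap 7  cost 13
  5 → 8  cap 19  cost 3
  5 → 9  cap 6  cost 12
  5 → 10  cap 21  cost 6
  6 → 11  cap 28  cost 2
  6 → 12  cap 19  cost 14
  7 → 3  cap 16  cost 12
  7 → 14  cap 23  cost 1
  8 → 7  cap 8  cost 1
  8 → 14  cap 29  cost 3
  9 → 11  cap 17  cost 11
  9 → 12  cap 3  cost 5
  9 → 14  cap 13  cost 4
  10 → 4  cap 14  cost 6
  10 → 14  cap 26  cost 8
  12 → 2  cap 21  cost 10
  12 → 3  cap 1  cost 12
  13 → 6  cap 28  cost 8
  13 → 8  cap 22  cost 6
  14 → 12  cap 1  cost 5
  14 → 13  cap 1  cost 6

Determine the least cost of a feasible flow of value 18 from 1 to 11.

shortest-cost path #1: 1→0→6→11 push 11 @ unit cost 17 (adds 187)
shortest-cost path #2: 1→14→13→6→11 push 1 @ unit cost 17 (adds 17)
shortest-cost path #3: 1→14→12→2→6→11 push 1 @ unit cost 20 (adds 20)
shortest-cost path #4: 1→5→3→11 push 5 @ unit cost 21 (adds 105)
total cost = 329

Minimum cost for 18 units: 329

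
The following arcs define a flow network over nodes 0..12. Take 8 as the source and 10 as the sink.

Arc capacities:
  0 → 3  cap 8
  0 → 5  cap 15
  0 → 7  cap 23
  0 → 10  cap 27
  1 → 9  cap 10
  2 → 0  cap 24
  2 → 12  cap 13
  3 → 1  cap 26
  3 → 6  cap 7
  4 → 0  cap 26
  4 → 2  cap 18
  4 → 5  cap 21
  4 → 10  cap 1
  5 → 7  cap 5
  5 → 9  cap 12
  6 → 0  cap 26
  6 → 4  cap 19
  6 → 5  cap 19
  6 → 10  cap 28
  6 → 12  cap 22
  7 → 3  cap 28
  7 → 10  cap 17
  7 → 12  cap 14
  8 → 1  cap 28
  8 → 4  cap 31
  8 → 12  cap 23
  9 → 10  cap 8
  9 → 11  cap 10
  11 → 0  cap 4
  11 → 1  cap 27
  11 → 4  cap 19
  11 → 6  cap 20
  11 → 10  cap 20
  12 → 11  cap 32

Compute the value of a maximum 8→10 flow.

augment #1: 8→4→10 bottleneck 1, total now 1
augment #2: 8→1→9→10 bottleneck 8, total now 9
augment #3: 8→4→0→10 bottleneck 26, total now 35
augment #4: 8→12→11→10 bottleneck 20, total now 55
augment #5: 8→4→2→0→10 bottleneck 1, total now 56
augment #6: 8→4→5→7→10 bottleneck 3, total now 59
augment #7: 8→12→11→6→10 bottleneck 3, total now 62
augment #8: 8→1→9→11→6→10 bottleneck 2, total now 64

Maximum flow value: 64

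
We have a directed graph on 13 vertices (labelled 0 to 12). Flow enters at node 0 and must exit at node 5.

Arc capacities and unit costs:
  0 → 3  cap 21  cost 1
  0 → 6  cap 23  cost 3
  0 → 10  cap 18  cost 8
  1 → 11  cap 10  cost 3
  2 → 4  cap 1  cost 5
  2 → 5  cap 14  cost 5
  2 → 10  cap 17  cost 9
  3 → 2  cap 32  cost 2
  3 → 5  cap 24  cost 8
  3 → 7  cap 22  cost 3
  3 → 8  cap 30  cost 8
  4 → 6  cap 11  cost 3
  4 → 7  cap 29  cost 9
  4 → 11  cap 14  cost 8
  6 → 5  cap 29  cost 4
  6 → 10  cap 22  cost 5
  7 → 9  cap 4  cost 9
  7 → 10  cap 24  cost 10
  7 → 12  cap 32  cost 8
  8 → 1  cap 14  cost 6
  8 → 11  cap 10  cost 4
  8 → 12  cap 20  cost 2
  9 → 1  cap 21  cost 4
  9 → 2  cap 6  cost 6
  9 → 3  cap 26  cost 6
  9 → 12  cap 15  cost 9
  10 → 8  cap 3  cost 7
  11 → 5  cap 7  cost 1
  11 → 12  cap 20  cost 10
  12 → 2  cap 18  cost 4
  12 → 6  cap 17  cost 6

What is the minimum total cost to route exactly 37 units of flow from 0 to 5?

shortest-cost path #1: 0→6→5 push 23 @ unit cost 7 (adds 161)
shortest-cost path #2: 0→3→2→5 push 14 @ unit cost 8 (adds 112)
total cost = 273

Minimum cost for 37 units: 273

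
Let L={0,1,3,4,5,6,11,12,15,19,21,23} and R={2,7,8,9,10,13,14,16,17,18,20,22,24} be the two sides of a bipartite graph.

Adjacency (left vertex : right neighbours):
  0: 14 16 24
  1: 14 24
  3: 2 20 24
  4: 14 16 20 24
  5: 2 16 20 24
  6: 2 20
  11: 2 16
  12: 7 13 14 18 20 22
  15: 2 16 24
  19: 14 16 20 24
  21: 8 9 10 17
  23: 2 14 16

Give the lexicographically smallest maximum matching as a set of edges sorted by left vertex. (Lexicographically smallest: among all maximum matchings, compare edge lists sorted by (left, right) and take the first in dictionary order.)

Lex-smallest maximum matching: {(0,14), (1,24), (3,2), (4,16), (5,20), (12,7), (21,8)}

|M| = 7 (so the lex-smallest maximum matching has 7 edges)
process left vertices in ascending order; for each, take the smallest-labelled available neighbour that still permits 7 edges overall, or leave it unmatched if none does
lex-smallest matching: {0-14, 1-24, 3-2, 4-16, 5-20, 12-7, 21-8}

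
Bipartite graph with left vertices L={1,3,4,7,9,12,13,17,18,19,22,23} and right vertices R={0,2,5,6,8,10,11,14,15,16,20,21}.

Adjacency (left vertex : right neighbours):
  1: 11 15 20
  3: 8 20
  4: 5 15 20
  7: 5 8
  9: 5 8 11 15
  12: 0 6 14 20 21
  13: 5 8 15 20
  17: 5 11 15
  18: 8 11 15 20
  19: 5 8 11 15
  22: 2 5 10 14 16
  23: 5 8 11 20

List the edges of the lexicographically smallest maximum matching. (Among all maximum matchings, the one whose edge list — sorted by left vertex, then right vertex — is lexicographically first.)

Lex-smallest maximum matching: {(1,11), (3,8), (4,5), (9,15), (12,0), (13,20), (22,2)}

|M| = 7 (so the lex-smallest maximum matching has 7 edges)
process left vertices in ascending order; for each, take the smallest-labelled available neighbour that still permits 7 edges overall, or leave it unmatched if none does
lex-smallest matching: {1-11, 3-8, 4-5, 9-15, 12-0, 13-20, 22-2}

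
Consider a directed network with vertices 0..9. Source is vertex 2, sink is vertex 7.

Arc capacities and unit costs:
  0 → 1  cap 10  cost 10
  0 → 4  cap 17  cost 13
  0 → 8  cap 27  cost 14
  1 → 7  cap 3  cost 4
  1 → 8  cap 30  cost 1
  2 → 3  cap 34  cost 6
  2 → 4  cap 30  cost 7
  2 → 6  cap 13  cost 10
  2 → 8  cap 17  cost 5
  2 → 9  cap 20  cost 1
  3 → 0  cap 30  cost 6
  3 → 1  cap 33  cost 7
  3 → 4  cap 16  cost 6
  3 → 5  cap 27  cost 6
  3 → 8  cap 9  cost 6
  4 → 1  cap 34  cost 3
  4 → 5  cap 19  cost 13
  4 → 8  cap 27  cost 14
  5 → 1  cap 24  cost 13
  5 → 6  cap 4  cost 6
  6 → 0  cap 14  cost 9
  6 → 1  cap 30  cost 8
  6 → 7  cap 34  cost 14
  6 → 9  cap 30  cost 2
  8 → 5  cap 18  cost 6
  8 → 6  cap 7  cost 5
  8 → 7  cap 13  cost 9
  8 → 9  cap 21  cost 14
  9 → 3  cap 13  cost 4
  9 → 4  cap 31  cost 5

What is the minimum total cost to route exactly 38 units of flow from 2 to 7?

shortest-cost path #1: 2→9→4→1→7 push 3 @ unit cost 13 (adds 39)
shortest-cost path #2: 2→8→7 push 13 @ unit cost 14 (adds 182)
shortest-cost path #3: 2→6→7 push 13 @ unit cost 24 (adds 312)
shortest-cost path #4: 2→8→6→7 push 4 @ unit cost 24 (adds 96)
shortest-cost path #5: 2→9→4→1→8→6→7 push 3 @ unit cost 29 (adds 87)
shortest-cost path #6: 2→9→3→5→6→7 push 2 @ unit cost 31 (adds 62)
total cost = 778

Minimum cost for 38 units: 778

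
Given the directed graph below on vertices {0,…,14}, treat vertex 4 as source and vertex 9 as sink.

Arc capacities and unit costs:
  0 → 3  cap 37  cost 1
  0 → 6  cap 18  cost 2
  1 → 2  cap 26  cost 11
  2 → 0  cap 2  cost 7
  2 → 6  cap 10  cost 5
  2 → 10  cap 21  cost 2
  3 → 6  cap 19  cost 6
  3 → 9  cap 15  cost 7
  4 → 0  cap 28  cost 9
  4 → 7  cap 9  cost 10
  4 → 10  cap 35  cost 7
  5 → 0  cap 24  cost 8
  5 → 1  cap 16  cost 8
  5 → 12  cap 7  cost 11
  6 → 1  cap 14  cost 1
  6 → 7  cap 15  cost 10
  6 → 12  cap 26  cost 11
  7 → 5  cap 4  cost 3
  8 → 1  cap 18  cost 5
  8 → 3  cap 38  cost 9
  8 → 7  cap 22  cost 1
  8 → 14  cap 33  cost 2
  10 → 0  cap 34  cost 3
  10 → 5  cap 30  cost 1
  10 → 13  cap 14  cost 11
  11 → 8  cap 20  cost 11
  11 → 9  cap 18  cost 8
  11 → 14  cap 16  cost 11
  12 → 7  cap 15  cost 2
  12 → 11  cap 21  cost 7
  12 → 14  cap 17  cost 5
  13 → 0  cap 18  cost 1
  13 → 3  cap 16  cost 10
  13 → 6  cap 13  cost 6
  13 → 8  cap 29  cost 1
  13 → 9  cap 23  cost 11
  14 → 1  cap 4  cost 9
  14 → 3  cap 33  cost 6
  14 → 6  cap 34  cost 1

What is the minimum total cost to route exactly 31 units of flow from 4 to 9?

Minimum cost for 31 units: 729

shortest-cost path #1: 4→0→3→9 push 15 @ unit cost 17 (adds 255)
shortest-cost path #2: 4→10→13→9 push 14 @ unit cost 29 (adds 406)
shortest-cost path #3: 4→10→5→12→11→9 push 2 @ unit cost 34 (adds 68)
total cost = 729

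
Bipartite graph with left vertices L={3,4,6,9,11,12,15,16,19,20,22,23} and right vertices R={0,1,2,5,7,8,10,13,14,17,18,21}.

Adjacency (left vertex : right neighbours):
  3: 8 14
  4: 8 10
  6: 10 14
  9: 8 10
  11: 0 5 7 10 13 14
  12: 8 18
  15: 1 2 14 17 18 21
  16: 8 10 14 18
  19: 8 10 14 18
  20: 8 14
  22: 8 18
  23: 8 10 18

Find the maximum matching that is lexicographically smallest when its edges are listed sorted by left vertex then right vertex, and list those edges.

Lex-smallest maximum matching: {(3,8), (4,10), (6,14), (11,0), (12,18), (15,1)}

|M| = 6 (so the lex-smallest maximum matching has 6 edges)
process left vertices in ascending order; for each, take the smallest-labelled available neighbour that still permits 6 edges overall, or leave it unmatched if none does
lex-smallest matching: {3-8, 4-10, 6-14, 11-0, 12-18, 15-1}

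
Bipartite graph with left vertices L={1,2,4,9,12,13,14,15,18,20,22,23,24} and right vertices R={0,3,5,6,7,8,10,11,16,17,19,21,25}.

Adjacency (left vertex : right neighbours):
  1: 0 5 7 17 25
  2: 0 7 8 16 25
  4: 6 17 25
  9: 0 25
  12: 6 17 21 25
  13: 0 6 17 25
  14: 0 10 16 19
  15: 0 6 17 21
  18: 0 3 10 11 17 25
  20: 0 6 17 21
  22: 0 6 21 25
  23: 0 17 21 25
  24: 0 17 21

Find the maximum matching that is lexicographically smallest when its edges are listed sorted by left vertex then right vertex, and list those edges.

|M| = 9 (so the lex-smallest maximum matching has 9 edges)
process left vertices in ascending order; for each, take the smallest-labelled available neighbour that still permits 9 edges overall, or leave it unmatched if none does
lex-smallest matching: {1-5, 2-7, 4-6, 9-0, 12-17, 13-25, 14-10, 15-21, 18-3}

Lex-smallest maximum matching: {(1,5), (2,7), (4,6), (9,0), (12,17), (13,25), (14,10), (15,21), (18,3)}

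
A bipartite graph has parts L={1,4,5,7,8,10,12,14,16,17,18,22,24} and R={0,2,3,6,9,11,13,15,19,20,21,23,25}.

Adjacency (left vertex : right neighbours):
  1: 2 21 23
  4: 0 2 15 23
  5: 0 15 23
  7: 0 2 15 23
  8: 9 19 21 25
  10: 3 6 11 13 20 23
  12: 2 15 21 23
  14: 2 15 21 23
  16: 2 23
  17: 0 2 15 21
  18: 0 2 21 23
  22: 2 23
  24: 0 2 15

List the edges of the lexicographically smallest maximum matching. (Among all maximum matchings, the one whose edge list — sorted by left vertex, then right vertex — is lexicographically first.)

|M| = 7 (so the lex-smallest maximum matching has 7 edges)
process left vertices in ascending order; for each, take the smallest-labelled available neighbour that still permits 7 edges overall, or leave it unmatched if none does
lex-smallest matching: {1-2, 4-0, 5-15, 7-23, 8-9, 10-3, 12-21}

Lex-smallest maximum matching: {(1,2), (4,0), (5,15), (7,23), (8,9), (10,3), (12,21)}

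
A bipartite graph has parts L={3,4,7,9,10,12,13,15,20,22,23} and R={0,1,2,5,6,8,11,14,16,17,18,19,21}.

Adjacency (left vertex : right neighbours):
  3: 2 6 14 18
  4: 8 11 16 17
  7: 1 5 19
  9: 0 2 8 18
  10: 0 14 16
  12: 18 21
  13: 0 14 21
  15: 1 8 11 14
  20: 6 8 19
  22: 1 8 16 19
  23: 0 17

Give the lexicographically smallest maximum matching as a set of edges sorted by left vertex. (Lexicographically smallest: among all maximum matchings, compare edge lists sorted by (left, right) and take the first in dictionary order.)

|M| = 11 (so the lex-smallest maximum matching has 11 edges)
process left vertices in ascending order; for each, take the smallest-labelled available neighbour that still permits 11 edges overall, or leave it unmatched if none does
lex-smallest matching: {3-2, 4-8, 7-1, 9-0, 10-14, 12-18, 13-21, 15-11, 20-6, 22-16, 23-17}

Lex-smallest maximum matching: {(3,2), (4,8), (7,1), (9,0), (10,14), (12,18), (13,21), (15,11), (20,6), (22,16), (23,17)}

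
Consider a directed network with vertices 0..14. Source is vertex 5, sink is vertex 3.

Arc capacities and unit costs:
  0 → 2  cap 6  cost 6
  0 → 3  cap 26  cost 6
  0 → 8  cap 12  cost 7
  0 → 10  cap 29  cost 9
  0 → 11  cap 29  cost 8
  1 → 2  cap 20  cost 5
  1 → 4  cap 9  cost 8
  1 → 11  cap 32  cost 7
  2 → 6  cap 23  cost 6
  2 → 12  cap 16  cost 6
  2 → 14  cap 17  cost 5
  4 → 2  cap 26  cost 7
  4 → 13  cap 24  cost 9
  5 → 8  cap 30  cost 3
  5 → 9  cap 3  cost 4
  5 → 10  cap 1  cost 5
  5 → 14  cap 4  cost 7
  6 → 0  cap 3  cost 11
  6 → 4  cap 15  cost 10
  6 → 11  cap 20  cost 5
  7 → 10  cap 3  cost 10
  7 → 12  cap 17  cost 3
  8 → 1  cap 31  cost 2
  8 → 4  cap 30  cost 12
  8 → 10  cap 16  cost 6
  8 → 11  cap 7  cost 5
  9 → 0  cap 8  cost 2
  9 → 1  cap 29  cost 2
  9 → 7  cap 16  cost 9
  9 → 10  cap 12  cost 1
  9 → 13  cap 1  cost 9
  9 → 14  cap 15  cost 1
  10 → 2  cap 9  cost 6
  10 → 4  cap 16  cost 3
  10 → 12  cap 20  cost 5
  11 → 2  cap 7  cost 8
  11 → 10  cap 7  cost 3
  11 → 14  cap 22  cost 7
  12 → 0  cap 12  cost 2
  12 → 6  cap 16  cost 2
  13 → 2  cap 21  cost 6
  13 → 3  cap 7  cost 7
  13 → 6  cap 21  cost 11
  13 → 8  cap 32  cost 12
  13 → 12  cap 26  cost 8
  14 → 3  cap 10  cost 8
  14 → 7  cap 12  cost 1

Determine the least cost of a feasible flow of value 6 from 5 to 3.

Minimum cost for 6 units: 81

shortest-cost path #1: 5→9→0→3 push 3 @ unit cost 12 (adds 36)
shortest-cost path #2: 5→14→3 push 3 @ unit cost 15 (adds 45)
total cost = 81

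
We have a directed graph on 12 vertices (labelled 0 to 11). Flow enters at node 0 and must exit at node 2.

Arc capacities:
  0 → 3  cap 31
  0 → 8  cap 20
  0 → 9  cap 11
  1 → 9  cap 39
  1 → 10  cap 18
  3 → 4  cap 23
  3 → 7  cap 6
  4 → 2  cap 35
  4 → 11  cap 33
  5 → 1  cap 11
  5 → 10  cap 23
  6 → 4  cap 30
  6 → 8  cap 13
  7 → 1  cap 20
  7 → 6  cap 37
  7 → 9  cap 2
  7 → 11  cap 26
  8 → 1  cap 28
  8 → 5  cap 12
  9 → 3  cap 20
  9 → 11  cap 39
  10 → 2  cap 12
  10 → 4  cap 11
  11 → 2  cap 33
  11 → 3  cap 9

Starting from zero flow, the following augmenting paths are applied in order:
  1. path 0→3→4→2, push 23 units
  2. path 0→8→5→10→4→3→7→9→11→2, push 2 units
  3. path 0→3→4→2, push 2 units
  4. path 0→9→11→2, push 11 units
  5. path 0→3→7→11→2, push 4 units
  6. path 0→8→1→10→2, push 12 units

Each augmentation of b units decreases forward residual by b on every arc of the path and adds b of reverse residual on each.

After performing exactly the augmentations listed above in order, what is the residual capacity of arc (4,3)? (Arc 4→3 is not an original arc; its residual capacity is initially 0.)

Residual capacity of (4,3): 23

after path 1 (0→3→4→2, push 23): res(4,3)=23
after path 2 (0→8→5→10→4→3→7→9→11→2, push 2): res(4,3)=21
after path 3 (0→3→4→2, push 2): res(4,3)=23
after path 4 (0→9→11→2, push 11): res(4,3)=23
after path 5 (0→3→7→11→2, push 4): res(4,3)=23
after path 6 (0→8→1→10→2, push 12): res(4,3)=23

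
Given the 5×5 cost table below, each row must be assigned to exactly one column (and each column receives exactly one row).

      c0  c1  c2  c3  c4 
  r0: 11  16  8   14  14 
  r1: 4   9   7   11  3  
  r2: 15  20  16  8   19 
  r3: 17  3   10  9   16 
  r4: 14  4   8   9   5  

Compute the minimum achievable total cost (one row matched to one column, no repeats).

optimal assignment: row0→col2 (cost 8), row1→col0 (cost 4), row2→col3 (cost 8), row3→col1 (cost 3), row4→col4 (cost 5)
total = 8 + 4 + 8 + 3 + 5 = 28

Minimum assignment cost: 28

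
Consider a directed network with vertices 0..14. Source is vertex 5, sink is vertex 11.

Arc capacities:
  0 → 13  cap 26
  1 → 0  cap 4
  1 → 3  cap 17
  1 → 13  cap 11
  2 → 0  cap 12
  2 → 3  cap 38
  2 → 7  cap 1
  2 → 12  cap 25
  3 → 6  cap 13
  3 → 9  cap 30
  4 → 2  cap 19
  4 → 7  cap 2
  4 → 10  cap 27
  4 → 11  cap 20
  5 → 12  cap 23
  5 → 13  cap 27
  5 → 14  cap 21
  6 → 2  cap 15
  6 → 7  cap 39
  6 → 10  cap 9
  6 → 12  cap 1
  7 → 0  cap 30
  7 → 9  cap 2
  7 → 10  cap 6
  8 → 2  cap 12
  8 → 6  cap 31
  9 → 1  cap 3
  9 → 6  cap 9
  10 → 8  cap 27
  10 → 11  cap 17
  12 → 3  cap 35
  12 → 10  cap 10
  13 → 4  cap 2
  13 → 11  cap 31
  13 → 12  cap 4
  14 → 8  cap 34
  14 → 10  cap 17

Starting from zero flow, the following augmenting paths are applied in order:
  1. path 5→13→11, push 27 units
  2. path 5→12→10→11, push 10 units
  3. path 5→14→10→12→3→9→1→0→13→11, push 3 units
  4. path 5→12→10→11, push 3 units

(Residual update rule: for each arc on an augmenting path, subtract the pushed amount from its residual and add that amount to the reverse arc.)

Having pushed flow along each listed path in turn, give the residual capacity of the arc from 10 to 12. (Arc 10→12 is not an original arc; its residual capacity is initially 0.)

Residual capacity of (10,12): 10

after path 1 (5→13→11, push 27): res(10,12)=0
after path 2 (5→12→10→11, push 10): res(10,12)=10
after path 3 (5→14→10→12→3→9→1→0→13→11, push 3): res(10,12)=7
after path 4 (5→12→10→11, push 3): res(10,12)=10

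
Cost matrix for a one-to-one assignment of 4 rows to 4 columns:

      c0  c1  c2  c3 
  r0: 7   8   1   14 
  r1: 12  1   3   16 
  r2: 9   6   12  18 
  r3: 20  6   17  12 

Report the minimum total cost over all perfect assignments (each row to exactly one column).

optimal assignment: row0→col2 (cost 1), row1→col1 (cost 1), row2→col0 (cost 9), row3→col3 (cost 12)
total = 1 + 1 + 9 + 12 = 23

Minimum assignment cost: 23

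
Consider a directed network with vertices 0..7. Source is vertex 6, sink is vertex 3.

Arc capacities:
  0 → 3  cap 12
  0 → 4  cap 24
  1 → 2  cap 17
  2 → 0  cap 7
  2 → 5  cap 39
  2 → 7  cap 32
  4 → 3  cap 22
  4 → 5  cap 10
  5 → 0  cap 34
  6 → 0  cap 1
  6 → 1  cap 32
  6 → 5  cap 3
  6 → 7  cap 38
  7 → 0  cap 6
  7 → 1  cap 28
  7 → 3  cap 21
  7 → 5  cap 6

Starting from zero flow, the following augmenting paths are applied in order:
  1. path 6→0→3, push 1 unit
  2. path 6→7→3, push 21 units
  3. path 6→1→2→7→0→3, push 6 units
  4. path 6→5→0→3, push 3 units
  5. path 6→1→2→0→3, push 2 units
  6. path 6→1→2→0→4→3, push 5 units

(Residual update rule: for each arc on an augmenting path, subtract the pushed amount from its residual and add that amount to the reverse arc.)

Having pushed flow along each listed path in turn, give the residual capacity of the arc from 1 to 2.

Residual capacity of (1,2): 4

after path 1 (6→0→3, push 1): res(1,2)=17
after path 2 (6→7→3, push 21): res(1,2)=17
after path 3 (6→1→2→7→0→3, push 6): res(1,2)=11
after path 4 (6→5→0→3, push 3): res(1,2)=11
after path 5 (6→1→2→0→3, push 2): res(1,2)=9
after path 6 (6→1→2→0→4→3, push 5): res(1,2)=4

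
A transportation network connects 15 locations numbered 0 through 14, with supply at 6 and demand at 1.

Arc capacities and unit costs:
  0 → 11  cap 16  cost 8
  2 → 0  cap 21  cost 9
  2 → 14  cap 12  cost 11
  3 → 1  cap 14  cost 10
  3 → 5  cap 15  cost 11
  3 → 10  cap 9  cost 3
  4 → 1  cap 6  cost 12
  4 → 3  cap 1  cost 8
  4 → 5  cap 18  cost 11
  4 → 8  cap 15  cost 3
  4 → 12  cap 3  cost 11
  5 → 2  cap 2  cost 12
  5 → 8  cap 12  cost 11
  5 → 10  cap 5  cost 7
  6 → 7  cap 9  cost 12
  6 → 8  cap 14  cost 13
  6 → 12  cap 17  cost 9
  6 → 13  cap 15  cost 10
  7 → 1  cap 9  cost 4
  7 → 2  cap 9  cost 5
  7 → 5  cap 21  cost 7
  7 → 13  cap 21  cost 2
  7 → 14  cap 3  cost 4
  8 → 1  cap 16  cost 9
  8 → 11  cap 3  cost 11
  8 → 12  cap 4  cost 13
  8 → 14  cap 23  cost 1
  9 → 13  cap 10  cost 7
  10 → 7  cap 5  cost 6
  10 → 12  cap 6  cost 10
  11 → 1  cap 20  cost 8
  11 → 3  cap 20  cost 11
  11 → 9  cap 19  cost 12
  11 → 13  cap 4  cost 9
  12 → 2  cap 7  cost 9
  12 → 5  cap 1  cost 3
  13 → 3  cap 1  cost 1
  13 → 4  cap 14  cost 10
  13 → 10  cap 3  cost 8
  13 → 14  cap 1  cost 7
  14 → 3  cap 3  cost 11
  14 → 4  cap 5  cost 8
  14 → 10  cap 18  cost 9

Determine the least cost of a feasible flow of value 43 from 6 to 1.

Minimum cost for 43 units: 1189

shortest-cost path #1: 6→7→1 push 9 @ unit cost 16 (adds 144)
shortest-cost path #2: 6→13→3→1 push 1 @ unit cost 21 (adds 21)
shortest-cost path #3: 6→8→1 push 14 @ unit cost 22 (adds 308)
shortest-cost path #4: 6→13→4→1 push 6 @ unit cost 32 (adds 192)
shortest-cost path #5: 6→13→4→8→1 push 2 @ unit cost 32 (adds 64)
shortest-cost path #6: 6→13→14→3→1 push 1 @ unit cost 38 (adds 38)
shortest-cost path #7: 6→13→4→3→1 push 1 @ unit cost 38 (adds 38)
shortest-cost path #8: 6→13→4→8→11→1 push 3 @ unit cost 42 (adds 126)
shortest-cost path #9: 6→12→2→0→11→1 push 6 @ unit cost 43 (adds 258)
total cost = 1189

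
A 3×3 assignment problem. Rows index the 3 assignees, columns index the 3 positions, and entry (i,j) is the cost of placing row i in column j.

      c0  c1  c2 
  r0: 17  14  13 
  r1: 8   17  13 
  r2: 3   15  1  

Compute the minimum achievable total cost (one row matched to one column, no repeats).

optimal assignment: row0→col1 (cost 14), row1→col0 (cost 8), row2→col2 (cost 1)
total = 14 + 8 + 1 = 23

Minimum assignment cost: 23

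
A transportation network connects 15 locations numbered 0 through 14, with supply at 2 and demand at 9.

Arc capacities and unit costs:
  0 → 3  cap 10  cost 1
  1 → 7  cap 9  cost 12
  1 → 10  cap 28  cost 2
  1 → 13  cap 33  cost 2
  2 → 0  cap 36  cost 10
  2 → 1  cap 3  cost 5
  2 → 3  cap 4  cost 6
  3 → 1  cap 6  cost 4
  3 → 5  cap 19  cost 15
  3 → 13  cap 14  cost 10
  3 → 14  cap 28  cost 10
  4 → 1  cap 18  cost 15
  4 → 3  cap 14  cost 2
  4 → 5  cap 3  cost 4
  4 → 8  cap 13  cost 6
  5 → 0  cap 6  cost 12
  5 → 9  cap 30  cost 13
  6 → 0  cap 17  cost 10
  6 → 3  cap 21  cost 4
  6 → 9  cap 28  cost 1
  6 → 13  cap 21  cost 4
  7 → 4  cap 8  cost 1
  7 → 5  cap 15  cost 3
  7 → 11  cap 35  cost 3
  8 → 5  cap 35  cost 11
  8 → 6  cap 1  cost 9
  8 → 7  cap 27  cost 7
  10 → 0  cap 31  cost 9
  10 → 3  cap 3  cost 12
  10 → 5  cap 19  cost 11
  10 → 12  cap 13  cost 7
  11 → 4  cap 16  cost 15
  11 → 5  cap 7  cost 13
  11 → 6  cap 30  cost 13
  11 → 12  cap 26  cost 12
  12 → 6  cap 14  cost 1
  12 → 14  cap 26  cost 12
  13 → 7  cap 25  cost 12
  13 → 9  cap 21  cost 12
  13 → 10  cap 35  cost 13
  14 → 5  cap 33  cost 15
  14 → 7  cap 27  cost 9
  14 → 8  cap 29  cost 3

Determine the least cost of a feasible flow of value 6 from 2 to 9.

shortest-cost path #1: 2→1→10→12→6→9 push 3 @ unit cost 16 (adds 48)
shortest-cost path #2: 2→3→1→10→12→6→9 push 3 @ unit cost 21 (adds 63)
total cost = 111

Minimum cost for 6 units: 111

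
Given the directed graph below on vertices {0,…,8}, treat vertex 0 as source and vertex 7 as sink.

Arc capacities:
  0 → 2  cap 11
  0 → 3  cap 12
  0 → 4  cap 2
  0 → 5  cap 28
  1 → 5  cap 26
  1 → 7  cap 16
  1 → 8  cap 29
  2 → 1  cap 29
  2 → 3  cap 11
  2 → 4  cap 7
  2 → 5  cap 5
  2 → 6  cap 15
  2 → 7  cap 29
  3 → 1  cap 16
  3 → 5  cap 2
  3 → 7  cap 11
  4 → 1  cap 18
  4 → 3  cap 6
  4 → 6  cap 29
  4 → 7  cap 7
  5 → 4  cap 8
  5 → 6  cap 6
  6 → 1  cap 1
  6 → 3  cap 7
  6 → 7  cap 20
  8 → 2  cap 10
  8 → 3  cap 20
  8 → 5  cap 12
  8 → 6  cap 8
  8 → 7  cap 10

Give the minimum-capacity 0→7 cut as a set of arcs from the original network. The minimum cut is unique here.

Min-cut arcs: {(0,2), (0,3), (0,4), (5,4), (5,6)} (total capacity 39)

augment #1: 0→2→7 push 11
augment #2: 0→3→7 push 11
augment #3: 0→4→7 push 2
augment #4: 0→3→1→7 push 1
augment #5: 0→5→4→7 push 5
augment #6: 0→5→6→7 push 6
augment #7: 0→5→4→1→7 push 3
max flow = 39; residual-reachable set from 0 gives S-side
cut edges (S→T): {(0,2), (0,3), (0,4), (5,4), (5,6)} total cap 39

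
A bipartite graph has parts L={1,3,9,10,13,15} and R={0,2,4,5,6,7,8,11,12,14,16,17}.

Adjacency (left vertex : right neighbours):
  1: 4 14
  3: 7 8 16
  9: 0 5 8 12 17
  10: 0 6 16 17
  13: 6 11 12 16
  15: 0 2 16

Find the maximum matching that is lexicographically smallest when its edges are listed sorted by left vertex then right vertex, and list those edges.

Lex-smallest maximum matching: {(1,4), (3,7), (9,0), (10,6), (13,11), (15,2)}

|M| = 6 (so the lex-smallest maximum matching has 6 edges)
process left vertices in ascending order; for each, take the smallest-labelled available neighbour that still permits 6 edges overall, or leave it unmatched if none does
lex-smallest matching: {1-4, 3-7, 9-0, 10-6, 13-11, 15-2}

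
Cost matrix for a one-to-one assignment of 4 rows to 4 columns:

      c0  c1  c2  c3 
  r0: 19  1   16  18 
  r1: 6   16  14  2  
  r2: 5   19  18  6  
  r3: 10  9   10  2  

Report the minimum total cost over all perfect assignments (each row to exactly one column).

optimal assignment: row0→col1 (cost 1), row1→col3 (cost 2), row2→col0 (cost 5), row3→col2 (cost 10)
total = 1 + 2 + 5 + 10 = 18

Minimum assignment cost: 18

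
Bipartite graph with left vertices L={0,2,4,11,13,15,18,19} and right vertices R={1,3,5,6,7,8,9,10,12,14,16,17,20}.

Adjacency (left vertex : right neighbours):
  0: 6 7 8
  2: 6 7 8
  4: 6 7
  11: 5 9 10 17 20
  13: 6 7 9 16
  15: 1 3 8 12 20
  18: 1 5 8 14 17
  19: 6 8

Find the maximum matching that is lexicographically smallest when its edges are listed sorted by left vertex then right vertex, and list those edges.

|M| = 7 (so the lex-smallest maximum matching has 7 edges)
process left vertices in ascending order; for each, take the smallest-labelled available neighbour that still permits 7 edges overall, or leave it unmatched if none does
lex-smallest matching: {0-6, 2-7, 11-5, 13-9, 15-1, 18-14, 19-8}

Lex-smallest maximum matching: {(0,6), (2,7), (11,5), (13,9), (15,1), (18,14), (19,8)}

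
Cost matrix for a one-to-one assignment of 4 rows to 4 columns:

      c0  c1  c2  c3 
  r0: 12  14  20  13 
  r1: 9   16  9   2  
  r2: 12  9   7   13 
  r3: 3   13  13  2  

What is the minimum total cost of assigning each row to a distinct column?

Minimum assignment cost: 26

optimal assignment: row0→col1 (cost 14), row1→col3 (cost 2), row2→col2 (cost 7), row3→col0 (cost 3)
total = 14 + 2 + 7 + 3 = 26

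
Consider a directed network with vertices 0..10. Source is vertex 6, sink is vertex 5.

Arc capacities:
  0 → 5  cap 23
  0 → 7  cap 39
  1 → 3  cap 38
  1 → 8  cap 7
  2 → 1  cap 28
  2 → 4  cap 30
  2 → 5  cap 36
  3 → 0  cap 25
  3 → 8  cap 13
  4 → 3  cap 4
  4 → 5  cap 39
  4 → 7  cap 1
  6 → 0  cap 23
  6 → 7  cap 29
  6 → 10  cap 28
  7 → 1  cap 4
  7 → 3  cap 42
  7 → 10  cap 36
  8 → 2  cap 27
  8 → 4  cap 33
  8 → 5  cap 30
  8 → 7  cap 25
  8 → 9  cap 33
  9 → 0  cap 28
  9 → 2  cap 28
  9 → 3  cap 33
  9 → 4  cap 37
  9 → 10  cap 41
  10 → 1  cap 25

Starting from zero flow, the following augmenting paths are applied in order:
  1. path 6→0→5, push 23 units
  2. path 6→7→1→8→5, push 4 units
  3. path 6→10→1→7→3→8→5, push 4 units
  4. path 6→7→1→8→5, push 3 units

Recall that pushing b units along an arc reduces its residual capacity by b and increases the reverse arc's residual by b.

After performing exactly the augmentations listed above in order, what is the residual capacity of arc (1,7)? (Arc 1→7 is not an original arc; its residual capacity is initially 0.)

Residual capacity of (1,7): 3

after path 1 (6→0→5, push 23): res(1,7)=0
after path 2 (6→7→1→8→5, push 4): res(1,7)=4
after path 3 (6→10→1→7→3→8→5, push 4): res(1,7)=0
after path 4 (6→7→1→8→5, push 3): res(1,7)=3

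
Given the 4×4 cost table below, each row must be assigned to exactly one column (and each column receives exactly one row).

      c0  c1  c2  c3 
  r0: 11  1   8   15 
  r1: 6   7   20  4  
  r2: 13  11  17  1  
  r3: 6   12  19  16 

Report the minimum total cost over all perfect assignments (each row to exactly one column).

Minimum assignment cost: 22

optimal assignment: row0→col2 (cost 8), row1→col1 (cost 7), row2→col3 (cost 1), row3→col0 (cost 6)
total = 8 + 7 + 1 + 6 = 22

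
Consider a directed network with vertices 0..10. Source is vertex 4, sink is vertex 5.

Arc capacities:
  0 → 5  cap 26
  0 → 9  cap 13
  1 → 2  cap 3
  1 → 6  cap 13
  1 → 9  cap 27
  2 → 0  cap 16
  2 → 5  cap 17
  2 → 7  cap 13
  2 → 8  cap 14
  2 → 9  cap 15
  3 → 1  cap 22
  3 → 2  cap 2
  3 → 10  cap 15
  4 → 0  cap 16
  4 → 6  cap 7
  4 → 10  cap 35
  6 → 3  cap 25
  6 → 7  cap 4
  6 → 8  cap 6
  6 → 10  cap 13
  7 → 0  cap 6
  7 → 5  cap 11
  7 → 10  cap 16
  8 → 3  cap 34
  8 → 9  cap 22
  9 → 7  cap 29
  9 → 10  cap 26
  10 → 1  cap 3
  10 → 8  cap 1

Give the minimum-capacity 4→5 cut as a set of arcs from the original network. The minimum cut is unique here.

augment #1: 4→0→5 push 16
augment #2: 4→6→7→5 push 4
augment #3: 4→6→3→2→5 push 2
augment #4: 4→10→1→2→5 push 3
augment #5: 4→6→8→9→7→5 push 1
augment #6: 4→10→8→9→7→5 push 1
max flow = 27; residual-reachable set from 4 gives S-side
cut edges (S→T): {(4,0), (4,6), (10,1), (10,8)} total cap 27

Min-cut arcs: {(4,0), (4,6), (10,1), (10,8)} (total capacity 27)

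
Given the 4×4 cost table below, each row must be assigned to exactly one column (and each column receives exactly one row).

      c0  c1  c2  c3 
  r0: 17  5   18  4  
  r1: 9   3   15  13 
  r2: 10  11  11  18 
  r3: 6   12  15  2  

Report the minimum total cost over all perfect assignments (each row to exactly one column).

optimal assignment: row0→col3 (cost 4), row1→col1 (cost 3), row2→col2 (cost 11), row3→col0 (cost 6)
total = 4 + 3 + 11 + 6 = 24

Minimum assignment cost: 24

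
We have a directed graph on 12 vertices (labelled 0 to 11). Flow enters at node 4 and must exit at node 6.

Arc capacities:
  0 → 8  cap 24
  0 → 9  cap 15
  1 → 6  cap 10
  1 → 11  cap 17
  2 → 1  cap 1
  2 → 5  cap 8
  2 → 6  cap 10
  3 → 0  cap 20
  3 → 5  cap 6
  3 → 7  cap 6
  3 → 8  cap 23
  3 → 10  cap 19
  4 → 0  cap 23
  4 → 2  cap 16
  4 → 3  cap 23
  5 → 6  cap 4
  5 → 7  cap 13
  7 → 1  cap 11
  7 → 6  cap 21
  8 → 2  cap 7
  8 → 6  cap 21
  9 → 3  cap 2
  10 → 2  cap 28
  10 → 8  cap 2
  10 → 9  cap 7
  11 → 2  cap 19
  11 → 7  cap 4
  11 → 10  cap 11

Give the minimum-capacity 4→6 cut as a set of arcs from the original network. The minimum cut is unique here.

Min-cut arcs: {(2,1), (2,5), (2,6), (3,5), (3,7), (8,6)} (total capacity 52)

augment #1: 4→2→6 push 10
augment #2: 4→0→8→6 push 21
augment #3: 4→2→1→6 push 1
augment #4: 4→2→5→6 push 4
augment #5: 4→3→7→6 push 6
augment #6: 4→2→5→7→6 push 1
augment #7: 4→3→5→7→6 push 6
augment #8: 4→0→8→2→5→7→6 push 2
augment #9: 4→3→8→2→5→7→6 push 1
max flow = 52; residual-reachable set from 4 gives S-side
cut edges (S→T): {(2,1), (2,5), (2,6), (3,5), (3,7), (8,6)} total cap 52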